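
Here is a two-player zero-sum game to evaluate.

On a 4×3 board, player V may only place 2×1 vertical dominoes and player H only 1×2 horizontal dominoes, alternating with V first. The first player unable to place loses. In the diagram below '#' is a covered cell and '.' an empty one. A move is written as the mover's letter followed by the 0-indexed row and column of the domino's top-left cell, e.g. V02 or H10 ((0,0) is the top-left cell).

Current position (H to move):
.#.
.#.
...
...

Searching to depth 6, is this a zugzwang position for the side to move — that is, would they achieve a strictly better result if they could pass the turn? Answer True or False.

ply 1, H at .#./.#./.../... | H20=-1→.#./.#./##./...*; H21=-1→.#./.#./.##/...; H30=-1→.#./.#./.../##.; H31=-1→.#./.#./.../.##
ply 2, V at .#./.#./##./... | V00=+1→##./##./##./...*; V02=+1→.##/.##/##./...; V12=+1→.#./.##/###/...; V22=+1→.#./.#./###/..#
ply 3, H at ##./##./##./... | H30=-1→##./##./##./##.*; H31=-1→##./##./##./.##
ply 4, V at ##./##./##./##. | V02=+1→###/###/##./##.*; V12=+1→##./###/###/##.; V22=+1→##./##./###/###
ply 5: ###/###/##./##. is terminal -1 (H); from .#./.#./.../... depth 6
suppose H passes — search the same position with V to move:
pass> ply 1, V at .#./.#./.../... | V00=+1→##./##./.../...*; V02=+1→.##/.##/.../...; V10=-1→.#./##./#../...; V12=-1→.#./.##/..#/...; V20=+1→.#./.#./#../#..; V21=+1→.#./.#./.#./.#.; V22=+1→.#./.#./..#/..#
pass> ply 2, H at ##./##./.../... | H20=-1→##./##./##./...*; H21=-1→##./##./.##/...; H30=-1→##./##./.../##.; H31=-1→##./##./.../.##
pass> ply 3, V at ##./##./##./... | V02=-1→###/###/##./...; V12=-1→##./###/###/...; V22=+1→##./##./###/..#*
pass> ply 4, H at ##./##./###/..# | H30=-1→##./##./###/###*
pass> ply 5, V at ##./##./###/### | V02=+1→###/###/###/###*
pass> ply 6: ###/###/###/### is terminal -1 (H); from .#./.#./.../... depth 6
for H: play -1, pass -1

zugzwang(.#./.#./.../..., H) = False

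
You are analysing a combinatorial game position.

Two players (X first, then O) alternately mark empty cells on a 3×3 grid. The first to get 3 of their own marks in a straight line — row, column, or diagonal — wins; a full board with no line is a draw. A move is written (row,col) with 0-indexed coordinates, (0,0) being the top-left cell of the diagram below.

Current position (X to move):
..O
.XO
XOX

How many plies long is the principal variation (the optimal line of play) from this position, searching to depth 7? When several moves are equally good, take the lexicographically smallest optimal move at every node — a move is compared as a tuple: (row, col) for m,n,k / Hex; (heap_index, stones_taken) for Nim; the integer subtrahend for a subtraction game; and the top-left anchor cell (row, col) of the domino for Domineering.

PV length from [..O/.XO/XOX]: 1 ply

p1 X@[..O/.XO/XOX]: (0,0)[X.O/.XO/XOX]+1* (0,1)[.XO/.XO/XOX]+0 (1,0)[..O/XXO/XOX]+0
p2 O@[X.O/.XO/XOX] terminal -1; root [..O/.XO/XOX] d7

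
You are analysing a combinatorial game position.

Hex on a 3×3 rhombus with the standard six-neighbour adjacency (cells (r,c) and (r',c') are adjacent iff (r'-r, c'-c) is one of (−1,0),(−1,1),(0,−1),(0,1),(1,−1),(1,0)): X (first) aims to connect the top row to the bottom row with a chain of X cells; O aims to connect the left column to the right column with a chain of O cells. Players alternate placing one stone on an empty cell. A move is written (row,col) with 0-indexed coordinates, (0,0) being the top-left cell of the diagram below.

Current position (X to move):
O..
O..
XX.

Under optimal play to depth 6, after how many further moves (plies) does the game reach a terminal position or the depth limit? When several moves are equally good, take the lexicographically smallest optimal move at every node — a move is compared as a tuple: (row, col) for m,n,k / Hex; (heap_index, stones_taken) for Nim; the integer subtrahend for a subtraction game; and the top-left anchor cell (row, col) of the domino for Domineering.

ply 1, X at O../O../XX. | (0,1)=-1→OX./O../XX.; (0,2)=+1→O.X/O../XX.*; (1,1)=+1→O../OX./XX.; (1,2)=-1→O../O.X/XX.; (2,2)=-1→O../O../XXX
ply 2, O at O.X/O../XX. | (0,1)=-1→OOX/O../XX.*; (1,1)=-1→O.X/OO./XX.; (1,2)=-1→O.X/O.O/XX.; (2,2)=-1→O.X/O../XXO
ply 3, X at OOX/O../XX. | (1,1)=+1→OOX/OX./XX.*; (1,2)=+1→OOX/O.X/XX.; (2,2)=+1→OOX/O../XXX
ply 4: OOX/OX./XX. is terminal -1 (O); from O../O../XX. depth 6

PV length from [O../O../XX.]: 3 plies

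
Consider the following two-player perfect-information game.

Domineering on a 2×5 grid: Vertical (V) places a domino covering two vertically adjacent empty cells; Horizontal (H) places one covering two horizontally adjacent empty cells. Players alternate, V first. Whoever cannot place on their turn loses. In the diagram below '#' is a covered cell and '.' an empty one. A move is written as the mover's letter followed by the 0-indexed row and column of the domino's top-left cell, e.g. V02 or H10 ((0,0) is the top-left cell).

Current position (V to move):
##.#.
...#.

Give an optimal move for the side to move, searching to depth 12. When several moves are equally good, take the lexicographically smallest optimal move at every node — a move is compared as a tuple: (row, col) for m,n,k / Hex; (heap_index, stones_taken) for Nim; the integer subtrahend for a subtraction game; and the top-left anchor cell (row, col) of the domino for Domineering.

[##.#./...#.] V move#1: V02:+1/####./..##.*, V04:-1/##.##/...##
[####./..##.] H move#2: H10:-1/####./####.*
[####./####.] V move#3: V04:+1/#####/#####*
[#####/#####] end (terminal -1, H#4); searched ##.#./...#. to 12

V's best at [##.#./...#.]: V02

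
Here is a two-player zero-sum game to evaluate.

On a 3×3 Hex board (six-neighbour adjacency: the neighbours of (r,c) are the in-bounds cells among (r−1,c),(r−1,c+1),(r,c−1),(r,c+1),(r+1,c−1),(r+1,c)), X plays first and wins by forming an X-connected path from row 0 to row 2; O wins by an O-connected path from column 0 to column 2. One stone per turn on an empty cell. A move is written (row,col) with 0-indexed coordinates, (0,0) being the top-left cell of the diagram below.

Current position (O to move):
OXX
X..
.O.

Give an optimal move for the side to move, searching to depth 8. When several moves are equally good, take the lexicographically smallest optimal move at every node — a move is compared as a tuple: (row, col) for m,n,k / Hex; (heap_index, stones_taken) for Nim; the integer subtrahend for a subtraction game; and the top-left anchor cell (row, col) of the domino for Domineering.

[OXX/X../.O.] O move#1: (1,1):-1/OXX/XO./.O., (1,2):-1/OXX/X.O/.O., (2,0):+1/OXX/X../OO.*, (2,2):-1/OXX/X../.OO
[OXX/X../OO.] X move#2: (1,1):-1/OXX/XX./OO.*, (1,2):-1/OXX/X.X/OO., (2,2):-1/OXX/X../OOX
[OXX/XX./OO.] O move#3: (1,2):+1/OXX/XXO/OO.*, (2,2):+1/OXX/XX./OOO
[OXX/XXO/OO.] end (terminal -1, X#4); searched OXX/X../.O. to 8

O's best at [OXX/X../.O.]: (2,0)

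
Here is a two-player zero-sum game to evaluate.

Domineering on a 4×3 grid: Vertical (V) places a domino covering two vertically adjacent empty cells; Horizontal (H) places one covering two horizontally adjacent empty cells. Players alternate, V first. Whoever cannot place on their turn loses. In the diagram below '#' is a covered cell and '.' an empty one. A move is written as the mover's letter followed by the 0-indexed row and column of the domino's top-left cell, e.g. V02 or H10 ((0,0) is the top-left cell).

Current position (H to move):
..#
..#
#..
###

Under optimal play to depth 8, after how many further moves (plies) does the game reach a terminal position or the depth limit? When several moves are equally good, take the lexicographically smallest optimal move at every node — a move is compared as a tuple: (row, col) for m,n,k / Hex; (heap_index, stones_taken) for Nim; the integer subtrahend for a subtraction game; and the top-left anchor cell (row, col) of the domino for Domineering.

PV length from [..#/..#/#../###]: 1 ply

[..#/..#/#../###] H move#1: H00:-1/###/..#/#../###, H10:+1/..#/###/#../###*, H21:-1/..#/..#/###/###
[..#/###/#../###] end (terminal -1, V#2); searched ..#/..#/#../### to 8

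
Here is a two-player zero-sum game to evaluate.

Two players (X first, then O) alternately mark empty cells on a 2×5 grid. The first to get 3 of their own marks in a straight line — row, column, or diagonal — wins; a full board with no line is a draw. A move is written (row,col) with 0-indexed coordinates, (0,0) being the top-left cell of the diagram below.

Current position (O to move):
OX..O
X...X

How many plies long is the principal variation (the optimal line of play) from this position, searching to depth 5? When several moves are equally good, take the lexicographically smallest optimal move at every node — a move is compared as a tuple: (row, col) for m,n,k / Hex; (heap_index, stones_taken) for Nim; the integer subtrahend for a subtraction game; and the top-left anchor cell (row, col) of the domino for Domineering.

p1 O@[OX..O/X...X]: (0,2)[OXO.O/X...X]+0* (0,3)[OX.OO/X...X]+0 (1,1)[OX..O/XO..X]+0 (1,2)[OX..O/X.O.X]+0 (1,3)[OX..O/X..OX]+0
p2 X@[OXO.O/X...X]: (0,3)[OXOXO/X...X]+0* (1,1)[OXO.O/XX..X]-1 (1,2)[OXO.O/X.X.X]-1 (1,3)[OXO.O/X..XX]-1
p3 O@[OXOXO/X...X]: (1,1)[OXOXO/XO..X]+0* (1,2)[OXOXO/X.O.X]+0 (1,3)[OXOXO/X..OX]+0
p4 X@[OXOXO/XO..X]: (1,2)[OXOXO/XOX.X]+0* (1,3)[OXOXO/XO.XX]+0
p5 O@[OXOXO/XOX.X]: (1,3)[OXOXO/XOXOX]+0*
p6 X@[OXOXO/XOXOX] terminal +0; root [OX..O/X...X] d5

PV length from [OX..O/X...X]: 5 plies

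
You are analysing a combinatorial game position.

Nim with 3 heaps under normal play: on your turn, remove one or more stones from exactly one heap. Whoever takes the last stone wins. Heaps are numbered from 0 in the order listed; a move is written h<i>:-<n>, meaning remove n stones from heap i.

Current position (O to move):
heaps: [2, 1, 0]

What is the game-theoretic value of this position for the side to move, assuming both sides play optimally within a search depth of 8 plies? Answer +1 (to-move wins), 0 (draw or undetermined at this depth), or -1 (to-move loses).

value((2,1,0), O) = +1

ply 1, O at (2,1,0) | h0:-1=+1→(1,1,0)*; h0:-2=-1→(0,1,0); h1:-1=-1→(2,0,0)
ply 2, X at (1,1,0) | h0:-1=-1→(0,1,0)*; h1:-1=-1→(1,0,0)
ply 3, O at (0,1,0) | h1:-1=+1→(0,0,0)*
ply 4: (0,0,0) is terminal -1 (X); from (2,1,0) depth 8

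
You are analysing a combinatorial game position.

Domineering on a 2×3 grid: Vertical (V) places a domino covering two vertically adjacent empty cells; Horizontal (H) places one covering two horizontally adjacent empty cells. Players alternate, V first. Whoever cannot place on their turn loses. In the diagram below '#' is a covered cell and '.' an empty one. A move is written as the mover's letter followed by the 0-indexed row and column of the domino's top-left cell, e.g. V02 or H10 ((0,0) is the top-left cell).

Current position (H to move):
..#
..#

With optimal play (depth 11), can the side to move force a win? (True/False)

p1 H@[..#/..#]: H00[###/..#]+1* H10[..#/###]+1
p2 V@[###/..#] terminal -1; root [..#/..#] d11

H winning at [..#/..#]: True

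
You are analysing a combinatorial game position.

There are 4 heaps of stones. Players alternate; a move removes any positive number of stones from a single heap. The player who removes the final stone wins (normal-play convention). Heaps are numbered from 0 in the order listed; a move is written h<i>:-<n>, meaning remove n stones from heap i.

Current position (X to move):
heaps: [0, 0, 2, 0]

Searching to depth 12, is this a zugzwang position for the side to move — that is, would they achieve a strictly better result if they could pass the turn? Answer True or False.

ply 1, X at (0,0,2,0) | h2:-1=-1→(0,0,1,0); h2:-2=+1→(0,0,0,0)*
ply 2: (0,0,0,0) is terminal -1 (O); from (0,0,2,0) depth 12
if X skipped the turn, O would face:
~ ply 1, O at (0,0,2,0) | h2:-1=-1→(0,0,1,0); h2:-2=+1→(0,0,0,0)*
~ ply 2: (0,0,0,0) is terminal -1 (X); from (0,0,2,0) depth 12
compare (X): move=+1 vs pass=-1

zugzwang((0,0,2,0), X) = False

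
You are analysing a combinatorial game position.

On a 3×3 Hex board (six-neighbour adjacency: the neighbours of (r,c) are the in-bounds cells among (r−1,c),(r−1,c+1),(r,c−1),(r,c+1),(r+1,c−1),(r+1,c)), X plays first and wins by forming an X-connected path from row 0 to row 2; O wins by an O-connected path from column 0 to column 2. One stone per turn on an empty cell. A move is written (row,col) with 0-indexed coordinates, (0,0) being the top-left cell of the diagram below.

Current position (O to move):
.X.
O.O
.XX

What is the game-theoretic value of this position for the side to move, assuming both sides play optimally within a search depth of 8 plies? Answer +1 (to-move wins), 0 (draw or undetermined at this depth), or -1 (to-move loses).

ply 1, O at .X./O.O/.XX | (0,0)=-1→OX./O.O/.XX; (0,2)=-1→.XO/O.O/.XX; (1,1)=+1→.X./OOO/.XX*; (2,0)=-1→.X./O.O/OXX
ply 2: .X./OOO/.XX is terminal -1 (X); from .X./O.O/.XX depth 8

value(.X./O.O/.XX, O) = +1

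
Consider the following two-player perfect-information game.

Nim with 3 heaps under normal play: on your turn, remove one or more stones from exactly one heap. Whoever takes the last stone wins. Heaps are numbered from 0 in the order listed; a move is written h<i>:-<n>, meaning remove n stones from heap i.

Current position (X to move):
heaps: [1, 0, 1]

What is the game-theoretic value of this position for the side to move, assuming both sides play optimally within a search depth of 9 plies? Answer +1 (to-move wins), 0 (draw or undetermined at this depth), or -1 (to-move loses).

value((1,0,1), X) = -1

p1 X@[(1,0,1)]: h0:-1[(0,0,1)]-1* h2:-1[(1,0,0)]-1
p2 O@[(0,0,1)]: h2:-1[(0,0,0)]+1*
p3 X@[(0,0,0)] terminal -1; root [(1,0,1)] d9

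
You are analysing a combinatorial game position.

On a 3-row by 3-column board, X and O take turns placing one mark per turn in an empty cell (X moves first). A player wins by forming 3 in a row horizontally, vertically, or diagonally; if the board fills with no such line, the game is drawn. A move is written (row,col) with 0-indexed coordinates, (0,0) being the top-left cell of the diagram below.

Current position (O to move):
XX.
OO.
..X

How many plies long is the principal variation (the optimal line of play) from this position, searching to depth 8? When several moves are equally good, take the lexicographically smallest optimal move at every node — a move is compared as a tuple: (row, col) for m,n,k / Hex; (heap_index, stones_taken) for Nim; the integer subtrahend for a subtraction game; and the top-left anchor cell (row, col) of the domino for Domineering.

ply 1, O at XX./OO./..X | (0,2)=+1→XXO/OO./..X*; (1,2)=+1→XX./OOO/..X; (2,0)=-1→XX./OO./O.X; (2,1)=-1→XX./OO./.OX
ply 2, X at XXO/OO./..X | (1,2)=-1→XXO/OOX/..X*; (2,0)=-1→XXO/OO./X.X; (2,1)=-1→XXO/OO./.XX
ply 3, O at XXO/OOX/..X | (2,0)=+1→XXO/OOX/O.X*; (2,1)=+0→XXO/OOX/.OX
ply 4: XXO/OOX/O.X is terminal -1 (X); from XX./OO./..X depth 8

PV length from [XX./OO./..X]: 3 plies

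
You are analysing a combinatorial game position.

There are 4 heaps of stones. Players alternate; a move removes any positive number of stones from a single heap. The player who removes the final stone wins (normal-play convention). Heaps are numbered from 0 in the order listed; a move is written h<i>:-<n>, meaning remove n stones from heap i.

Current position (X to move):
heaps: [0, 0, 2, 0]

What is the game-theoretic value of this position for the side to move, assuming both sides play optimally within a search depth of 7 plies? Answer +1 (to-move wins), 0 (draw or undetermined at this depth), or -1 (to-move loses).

value((0,0,2,0), X) = +1

p1 X@[(0,0,2,0)]: h2:-1[(0,0,1,0)]-1 h2:-2[(0,0,0,0)]+1*
p2 O@[(0,0,0,0)] terminal -1; root [(0,0,2,0)] d7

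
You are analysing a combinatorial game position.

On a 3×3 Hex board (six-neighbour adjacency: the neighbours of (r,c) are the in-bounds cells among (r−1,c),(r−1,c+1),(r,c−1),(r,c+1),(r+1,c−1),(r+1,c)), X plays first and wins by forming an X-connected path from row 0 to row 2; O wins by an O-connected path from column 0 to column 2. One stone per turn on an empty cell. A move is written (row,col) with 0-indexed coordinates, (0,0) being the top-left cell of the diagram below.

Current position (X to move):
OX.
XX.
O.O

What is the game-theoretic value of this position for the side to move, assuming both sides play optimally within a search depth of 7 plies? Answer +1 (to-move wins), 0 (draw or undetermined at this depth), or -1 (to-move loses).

ply 1, X at OX./XX./O.O | (0,2)=-1→OXX/XX./O.O; (1,2)=-1→OX./XXX/O.O; (2,1)=+1→OX./XX./OXO*
ply 2: OX./XX./OXO is terminal -1 (O); from OX./XX./O.O depth 7

value(OX./XX./O.O, X) = +1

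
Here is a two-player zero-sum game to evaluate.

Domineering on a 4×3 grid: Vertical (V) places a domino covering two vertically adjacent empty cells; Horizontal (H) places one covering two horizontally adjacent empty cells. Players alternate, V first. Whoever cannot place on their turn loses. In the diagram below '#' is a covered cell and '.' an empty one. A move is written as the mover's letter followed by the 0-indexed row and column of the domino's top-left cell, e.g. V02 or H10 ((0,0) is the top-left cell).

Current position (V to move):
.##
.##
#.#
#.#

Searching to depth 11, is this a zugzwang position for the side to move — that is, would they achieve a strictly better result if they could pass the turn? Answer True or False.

[.##/.##/#.#/#.#] V move#1: V00:+1/###/###/#.#/#.#*, V21:+1/.##/.##/###/###
[###/###/#.#/#.#] end (terminal -1, H#2); searched .##/.##/#.#/#.# to 11
suppose V passes — search the same position with H to move:
pass> [.##/.##/#.#/#.#] end (terminal -1, H#1); searched .##/.##/#.#/#.# to 11
for V: play +1, pass +1

zugzwang(.##/.##/#.#/#.#, V) = False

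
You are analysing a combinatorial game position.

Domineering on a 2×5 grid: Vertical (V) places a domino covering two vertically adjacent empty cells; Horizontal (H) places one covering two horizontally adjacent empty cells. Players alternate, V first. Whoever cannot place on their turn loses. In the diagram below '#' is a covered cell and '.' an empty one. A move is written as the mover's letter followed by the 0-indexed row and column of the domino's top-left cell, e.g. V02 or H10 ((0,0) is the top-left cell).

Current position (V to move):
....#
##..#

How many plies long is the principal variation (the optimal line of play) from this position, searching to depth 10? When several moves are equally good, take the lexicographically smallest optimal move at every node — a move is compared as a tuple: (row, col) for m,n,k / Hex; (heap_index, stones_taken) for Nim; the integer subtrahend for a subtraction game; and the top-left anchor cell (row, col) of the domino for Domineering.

[....#/##..#] V move#1: V02:+1/..#.#/###.#*, V03:-1/...##/##.##
[..#.#/###.#] H move#2: H00:-1/###.#/###.#*
[###.#/###.#] V move#3: V03:+1/#####/#####*
[#####/#####] end (terminal -1, H#4); searched ....#/##..# to 10

PV length from [....#/##..#]: 3 plies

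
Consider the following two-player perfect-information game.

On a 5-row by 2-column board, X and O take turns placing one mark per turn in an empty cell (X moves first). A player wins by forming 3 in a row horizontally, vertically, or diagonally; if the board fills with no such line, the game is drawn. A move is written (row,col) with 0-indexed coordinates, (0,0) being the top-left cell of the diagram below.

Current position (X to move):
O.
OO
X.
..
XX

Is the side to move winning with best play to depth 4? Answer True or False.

p1 X@[O./OO/X./../XX]: (0,1)[OX/OO/X./../XX]+0 (2,1)[O./OO/XX/../XX]+1* (3,0)[O./OO/X./X./XX]+1 (3,1)[O./OO/X./.X/XX]+1
p2 O@[O./OO/XX/../XX]: (0,1)[OO/OO/XX/../XX]-1* (3,0)[O./OO/XX/O./XX]-1 (3,1)[O./OO/XX/.O/XX]-1
p3 X@[OO/OO/XX/../XX]: (3,0)[OO/OO/XX/X./XX]+1* (3,1)[OO/OO/XX/.X/XX]+1
p4 O@[OO/OO/XX/X./XX] terminal -1; root [O./OO/X./../XX] d4

X winning at [O./OO/X./../XX]: True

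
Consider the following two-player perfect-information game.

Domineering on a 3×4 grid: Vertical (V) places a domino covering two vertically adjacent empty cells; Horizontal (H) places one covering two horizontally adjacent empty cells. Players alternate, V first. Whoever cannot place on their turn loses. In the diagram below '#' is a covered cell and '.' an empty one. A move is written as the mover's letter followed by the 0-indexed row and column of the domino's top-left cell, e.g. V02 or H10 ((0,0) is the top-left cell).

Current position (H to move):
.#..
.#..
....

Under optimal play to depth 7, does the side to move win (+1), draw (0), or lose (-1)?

value(.#../.#../...., H) = +1

p1 H@[.#../.#../....]: H02[.###/.#../....]-1 H12[.#../.###/....]+1* H20[.#../.#../##..]-1 H21[.#../.#../.##.]-1 H22[.#../.#../..##]-1
p2 V@[.#../.###/....]: V00[##../####/....]-1* V10[.#../####/#...]-1
p3 H@[##../####/....]: H02[####/####/....]+1* H20[##../####/##..]+1 H21[##../####/.##.]+1 H22[##../####/..##]+1
p4 V@[####/####/....] terminal -1; root [.#../.#../....] d7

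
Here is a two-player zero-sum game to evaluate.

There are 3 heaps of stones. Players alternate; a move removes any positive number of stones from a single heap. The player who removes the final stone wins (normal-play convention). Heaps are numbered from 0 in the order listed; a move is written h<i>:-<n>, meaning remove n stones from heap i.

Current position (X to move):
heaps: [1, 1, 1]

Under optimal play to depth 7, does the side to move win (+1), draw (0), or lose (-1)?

[(1,1,1)] X move#1: h0:-1:+1/(0,1,1)*, h1:-1:+1/(1,0,1), h2:-1:+1/(1,1,0)
[(0,1,1)] O move#2: h1:-1:-1/(0,0,1)*, h2:-1:-1/(0,1,0)
[(0,0,1)] X move#3: h2:-1:+1/(0,0,0)*
[(0,0,0)] end (terminal -1, O#4); searched (1,1,1) to 7

value((1,1,1), X) = +1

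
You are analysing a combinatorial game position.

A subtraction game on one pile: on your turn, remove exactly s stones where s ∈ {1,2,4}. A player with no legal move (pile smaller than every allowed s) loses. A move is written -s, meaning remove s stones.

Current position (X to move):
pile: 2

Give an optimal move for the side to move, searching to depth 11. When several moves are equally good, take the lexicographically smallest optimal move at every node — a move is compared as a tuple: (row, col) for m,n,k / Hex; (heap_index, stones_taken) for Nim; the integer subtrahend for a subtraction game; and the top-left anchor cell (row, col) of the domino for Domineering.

ply 1, X at 2 | -1=-1→1; -2=+1→0*
ply 2: 0 is terminal -1 (O); from 2 depth 11

X's best at [2]: -2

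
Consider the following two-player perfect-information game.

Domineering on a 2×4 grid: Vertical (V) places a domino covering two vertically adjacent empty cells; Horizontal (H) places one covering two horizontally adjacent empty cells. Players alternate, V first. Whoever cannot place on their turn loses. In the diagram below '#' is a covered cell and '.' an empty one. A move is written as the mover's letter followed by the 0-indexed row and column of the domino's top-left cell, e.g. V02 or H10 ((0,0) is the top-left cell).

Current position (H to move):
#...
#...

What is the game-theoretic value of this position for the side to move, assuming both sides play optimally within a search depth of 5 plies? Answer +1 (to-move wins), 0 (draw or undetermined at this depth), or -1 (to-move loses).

value(#.../#..., H) = +1

p1 H@[#.../#...]: H01[###./#...]+1* H02[#.##/#...]+1 H11[#.../###.]+1 H12[#.../#.##]+1
p2 V@[###./#...]: V03[####/#..#]-1*
p3 H@[####/#..#]: H11[####/####]+1*
p4 V@[####/####] terminal -1; root [#.../#...] d5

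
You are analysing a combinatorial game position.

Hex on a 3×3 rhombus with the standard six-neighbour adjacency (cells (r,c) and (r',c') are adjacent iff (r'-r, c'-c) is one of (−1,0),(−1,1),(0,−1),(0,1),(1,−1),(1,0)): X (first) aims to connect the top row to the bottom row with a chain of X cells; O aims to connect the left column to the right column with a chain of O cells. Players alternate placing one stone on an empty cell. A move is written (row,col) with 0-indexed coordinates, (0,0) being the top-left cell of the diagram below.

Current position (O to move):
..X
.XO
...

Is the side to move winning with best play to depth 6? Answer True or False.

O winning at [..X/.XO/...]: False

ply 1, O at ..X/.XO/... | (0,0)=-1→O.X/.XO/...*; (0,1)=-1→.OX/.XO/...; (1,0)=-1→..X/OXO/...; (2,0)=-1→..X/.XO/O..; (2,1)=-1→..X/.XO/.O.; (2,2)=-1→..X/.XO/..O
ply 2, X at O.X/.XO/... | (0,1)=+1→OXX/.XO/...*; (1,0)=+1→O.X/XXO/...; (2,0)=+1→O.X/.XO/X..; (2,1)=+1→O.X/.XO/.X.; (2,2)=+1→O.X/.XO/..X
ply 3, O at OXX/.XO/... | (1,0)=-1→OXX/OXO/...*; (2,0)=-1→OXX/.XO/O..; (2,1)=-1→OXX/.XO/.O.; (2,2)=-1→OXX/.XO/..O
ply 4, X at OXX/OXO/... | (2,0)=+1→OXX/OXO/X..*; (2,1)=+1→OXX/OXO/.X.; (2,2)=+1→OXX/OXO/..X
ply 5: OXX/OXO/X.. is terminal -1 (O); from ..X/.XO/... depth 6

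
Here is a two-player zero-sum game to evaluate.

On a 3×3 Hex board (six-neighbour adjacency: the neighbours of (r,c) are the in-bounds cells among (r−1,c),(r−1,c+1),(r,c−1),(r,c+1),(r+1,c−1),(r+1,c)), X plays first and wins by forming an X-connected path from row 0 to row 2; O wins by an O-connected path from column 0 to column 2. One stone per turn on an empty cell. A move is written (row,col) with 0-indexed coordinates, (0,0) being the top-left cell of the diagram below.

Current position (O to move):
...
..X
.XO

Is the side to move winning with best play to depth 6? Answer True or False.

O winning at [.../..X/.XO]: False

ply 1, O at .../..X/.XO | (0,0)=-1→O../..X/.XO*; (0,1)=-1→.O./..X/.XO; (0,2)=-1→..O/..X/.XO; (1,0)=-1→.../O.X/.XO; (1,1)=-1→.../.OX/.XO; (2,0)=-1→.../..X/OXO
ply 2, X at O../..X/.XO | (0,1)=+1→OX./..X/.XO*; (0,2)=+1→O.X/..X/.XO; (1,0)=+1→O../X.X/.XO; (1,1)=+1→O../.XX/.XO; (2,0)=+1→O../..X/XXO
ply 3, O at OX./..X/.XO | (0,2)=-1→OXO/..X/.XO*; (1,0)=-1→OX./O.X/.XO; (1,1)=-1→OX./.OX/.XO; (2,0)=-1→OX./..X/OXO
ply 4, X at OXO/..X/.XO | (1,0)=+1→OXO/X.X/.XO*; (1,1)=+1→OXO/.XX/.XO; (2,0)=+1→OXO/..X/XXO
ply 5, O at OXO/X.X/.XO | (1,1)=-1→OXO/XOX/.XO*; (2,0)=-1→OXO/X.X/OXO
ply 6, X at OXO/XOX/.XO | (2,0)=+1→OXO/XOX/XXO*
ply 7: OXO/XOX/XXO is terminal -1 (O); from .../..X/.XO depth 6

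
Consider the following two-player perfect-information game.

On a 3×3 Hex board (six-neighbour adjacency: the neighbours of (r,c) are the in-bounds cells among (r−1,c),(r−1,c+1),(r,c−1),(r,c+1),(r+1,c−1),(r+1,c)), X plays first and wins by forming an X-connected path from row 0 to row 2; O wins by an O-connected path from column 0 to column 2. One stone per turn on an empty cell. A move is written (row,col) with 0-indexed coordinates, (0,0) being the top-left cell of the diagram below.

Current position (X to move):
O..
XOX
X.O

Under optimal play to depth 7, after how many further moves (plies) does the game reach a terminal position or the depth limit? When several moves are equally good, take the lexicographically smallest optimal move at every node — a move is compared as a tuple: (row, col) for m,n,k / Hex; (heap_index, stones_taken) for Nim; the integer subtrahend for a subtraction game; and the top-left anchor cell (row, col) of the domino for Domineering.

PV length from [O../XOX/X.O]: 1 ply

p1 X@[O../XOX/X.O]: (0,1)[OX./XOX/X.O]+1* (0,2)[O.X/XOX/X.O]+1 (2,1)[O../XOX/XXO]+1
p2 O@[OX./XOX/X.O] terminal -1; root [O../XOX/X.O] d7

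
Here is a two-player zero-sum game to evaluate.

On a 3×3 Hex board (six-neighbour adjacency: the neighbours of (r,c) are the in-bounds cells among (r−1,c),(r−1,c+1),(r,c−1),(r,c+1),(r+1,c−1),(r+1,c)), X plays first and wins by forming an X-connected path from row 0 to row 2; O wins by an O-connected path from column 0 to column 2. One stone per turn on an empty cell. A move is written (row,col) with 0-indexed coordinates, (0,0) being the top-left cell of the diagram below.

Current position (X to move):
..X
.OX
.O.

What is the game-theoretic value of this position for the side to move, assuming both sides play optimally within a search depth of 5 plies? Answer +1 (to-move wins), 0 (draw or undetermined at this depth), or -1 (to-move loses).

value(..X/.OX/.O., X) = +1

p1 X@[..X/.OX/.O.]: (0,0)[X.X/.OX/.O.]-1 (0,1)[.XX/.OX/.O.]-1 (1,0)[..X/XOX/.O.]+1* (2,0)[..X/.OX/XO.]+1 (2,2)[..X/.OX/.OX]+1
p2 O@[..X/XOX/.O.]: (0,0)[O.X/XOX/.O.]-1* (0,1)[.OX/XOX/.O.]-1 (2,0)[..X/XOX/OO.]-1 (2,2)[..X/XOX/.OO]-1
p3 X@[O.X/XOX/.O.]: (0,1)[OXX/XOX/.O.]+1* (2,0)[O.X/XOX/XO.]+1 (2,2)[O.X/XOX/.OX]+1
p4 O@[OXX/XOX/.O.]: (2,0)[OXX/XOX/OO.]-1* (2,2)[OXX/XOX/.OO]-1
p5 X@[OXX/XOX/OO.]: (2,2)[OXX/XOX/OOX]+1*
p6 O@[OXX/XOX/OOX] terminal -1; root [..X/.OX/.O.] d5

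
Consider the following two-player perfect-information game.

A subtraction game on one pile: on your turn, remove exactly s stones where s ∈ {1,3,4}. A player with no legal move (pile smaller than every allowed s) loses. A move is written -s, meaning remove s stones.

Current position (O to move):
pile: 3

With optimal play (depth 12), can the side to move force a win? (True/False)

O winning at [3]: True

p1 O@[3]: -1[2]+1* -3[0]+1
p2 X@[2]: -1[1]-1*
p3 O@[1]: -1[0]+1*
p4 X@[0] terminal -1; root [3] d12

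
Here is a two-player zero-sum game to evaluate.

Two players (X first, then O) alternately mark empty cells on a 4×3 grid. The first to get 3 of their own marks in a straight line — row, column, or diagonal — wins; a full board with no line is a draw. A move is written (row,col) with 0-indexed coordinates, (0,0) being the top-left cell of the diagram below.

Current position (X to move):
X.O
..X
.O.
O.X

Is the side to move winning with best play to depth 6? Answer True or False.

X winning at [X.O/..X/.O./O.X]: True

p1 X@[X.O/..X/.O./O.X]: (0,1)[XXO/..X/.O./O.X]+0 (1,0)[X.O/X.X/.O./O.X]+1* (1,1)[X.O/.XX/.O./O.X]+1 (2,0)[X.O/..X/XO./O.X]+1 (2,2)[X.O/..X/.OX/O.X]+1 (3,1)[X.O/..X/.O./OXX]+0
p2 O@[X.O/X.X/.O./O.X]: (0,1)[XOO/X.X/.O./O.X]-1* (1,1)[X.O/XOX/.O./O.X]-1 (2,0)[X.O/X.X/OO./O.X]-1 (2,2)[X.O/X.X/.OO/O.X]-1 (3,1)[X.O/X.X/.O./OOX]-1
p3 X@[XOO/X.X/.O./O.X]: (1,1)[XOO/XXX/.O./O.X]+1* (2,0)[XOO/X.X/XO./O.X]+1 (2,2)[XOO/X.X/.OX/O.X]+1 (3,1)[XOO/X.X/.O./OXX]-1
p4 O@[XOO/XXX/.O./O.X] terminal -1; root [X.O/..X/.O./O.X] d6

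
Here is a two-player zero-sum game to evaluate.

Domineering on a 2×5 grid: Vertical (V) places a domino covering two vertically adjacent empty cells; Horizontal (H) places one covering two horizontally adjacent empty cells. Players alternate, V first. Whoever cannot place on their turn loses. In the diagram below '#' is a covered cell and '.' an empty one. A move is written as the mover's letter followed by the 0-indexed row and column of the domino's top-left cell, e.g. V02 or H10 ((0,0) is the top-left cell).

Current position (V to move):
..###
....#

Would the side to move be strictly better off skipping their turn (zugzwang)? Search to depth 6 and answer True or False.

p1 V@[..###/....#]: V00[#.###/#...#]-1 V01[.####/.#..#]+1*
p2 H@[.####/.#..#]: H12[.####/.####]-1*
p3 V@[.####/.####]: V00[#####/#####]+1*
p4 H@[#####/#####] terminal -1; root [..###/....#] d6
pass branch (H moves first from the same position):
  | p1 H@[..###/....#]: H00[#####/....#]+1* H10[..###/##..#]+1 H11[..###/.##.#]-1 H12[..###/..###]-1
  | p2 V@[#####/....#] terminal -1; root [..###/....#] d6
V moving scores +1; V passing scores -1

zugzwang(..###/....#, V) = False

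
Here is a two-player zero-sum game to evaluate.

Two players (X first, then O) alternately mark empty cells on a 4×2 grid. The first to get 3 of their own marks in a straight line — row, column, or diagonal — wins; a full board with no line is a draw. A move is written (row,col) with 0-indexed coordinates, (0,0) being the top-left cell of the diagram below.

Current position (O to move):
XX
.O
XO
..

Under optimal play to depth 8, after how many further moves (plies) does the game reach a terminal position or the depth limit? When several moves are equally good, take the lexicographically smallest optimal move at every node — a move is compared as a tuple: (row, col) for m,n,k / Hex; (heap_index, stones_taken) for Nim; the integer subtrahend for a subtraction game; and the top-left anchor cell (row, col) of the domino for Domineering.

PV length from [XX/.O/XO/..]: 1 ply

ply 1, O at XX/.O/XO/.. | (1,0)=+0→XX/OO/XO/..; (3,0)=-1→XX/.O/XO/O.; (3,1)=+1→XX/.O/XO/.O*
ply 2: XX/.O/XO/.O is terminal -1 (X); from XX/.O/XO/.. depth 8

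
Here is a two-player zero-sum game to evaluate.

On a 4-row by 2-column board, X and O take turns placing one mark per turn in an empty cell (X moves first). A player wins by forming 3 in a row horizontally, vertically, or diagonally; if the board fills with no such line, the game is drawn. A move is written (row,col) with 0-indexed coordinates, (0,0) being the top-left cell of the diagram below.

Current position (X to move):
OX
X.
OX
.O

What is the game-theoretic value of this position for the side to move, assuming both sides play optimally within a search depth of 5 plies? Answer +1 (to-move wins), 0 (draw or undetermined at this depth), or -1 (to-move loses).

value(OX/X./OX/.O, X) = +1

[OX/X./OX/.O] X move#1: (1,1):+1/OX/XX/OX/.O*, (3,0):+0/OX/X./OX/XO
[OX/XX/OX/.O] end (terminal -1, O#2); searched OX/X./OX/.O to 5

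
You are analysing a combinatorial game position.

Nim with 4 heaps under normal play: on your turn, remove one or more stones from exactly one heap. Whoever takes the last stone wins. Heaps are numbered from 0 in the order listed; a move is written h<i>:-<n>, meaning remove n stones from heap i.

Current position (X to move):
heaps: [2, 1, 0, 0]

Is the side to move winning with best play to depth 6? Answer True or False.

X winning at [(2,1,0,0)]: True

p1 X@[(2,1,0,0)]: h0:-1[(1,1,0,0)]+1* h0:-2[(0,1,0,0)]-1 h1:-1[(2,0,0,0)]-1
p2 O@[(1,1,0,0)]: h0:-1[(0,1,0,0)]-1* h1:-1[(1,0,0,0)]-1
p3 X@[(0,1,0,0)]: h1:-1[(0,0,0,0)]+1*
p4 O@[(0,0,0,0)] terminal -1; root [(2,1,0,0)] d6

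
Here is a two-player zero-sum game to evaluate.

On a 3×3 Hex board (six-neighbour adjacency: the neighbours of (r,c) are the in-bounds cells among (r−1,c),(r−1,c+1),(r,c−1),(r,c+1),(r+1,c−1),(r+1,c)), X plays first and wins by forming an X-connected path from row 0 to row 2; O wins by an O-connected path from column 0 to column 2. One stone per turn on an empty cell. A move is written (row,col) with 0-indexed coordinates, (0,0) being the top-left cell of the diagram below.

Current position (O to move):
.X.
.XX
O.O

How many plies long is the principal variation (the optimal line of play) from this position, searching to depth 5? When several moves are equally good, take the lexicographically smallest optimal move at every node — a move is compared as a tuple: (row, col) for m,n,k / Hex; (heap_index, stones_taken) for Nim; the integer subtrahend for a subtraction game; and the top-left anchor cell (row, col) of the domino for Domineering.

PV length from [.X./.XX/O.O]: 1 ply

[.X./.XX/O.O] O move#1: (0,0):-1/OX./.XX/O.O, (0,2):-1/.XO/.XX/O.O, (1,0):-1/.X./OXX/O.O, (2,1):+1/.X./.XX/OOO*
[.X./.XX/OOO] end (terminal -1, X#2); searched .X./.XX/O.O to 5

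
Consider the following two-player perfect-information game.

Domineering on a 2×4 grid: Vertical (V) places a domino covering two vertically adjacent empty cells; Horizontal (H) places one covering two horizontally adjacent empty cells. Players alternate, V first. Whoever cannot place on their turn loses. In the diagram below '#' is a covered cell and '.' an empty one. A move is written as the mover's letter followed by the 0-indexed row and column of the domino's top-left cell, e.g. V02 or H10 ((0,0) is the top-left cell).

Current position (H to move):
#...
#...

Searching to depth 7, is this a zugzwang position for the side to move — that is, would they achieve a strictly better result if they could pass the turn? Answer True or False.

zugzwang(#.../#..., H) = False

[#.../#...] H move#1: H01:+1/###./#...*, H02:+1/#.##/#..., H11:+1/#.../###., H12:+1/#.../#.##
[###./#...] V move#2: V03:-1/####/#..#*
[####/#..#] H move#3: H11:+1/####/####*
[####/####] end (terminal -1, V#4); searched #.../#... to 7
suppose H passes — search the same position with V to move:
pass> [#.../#...] V move#1: V01:-1/##../##.., V02:+1/#.#./#.#.*, V03:-1/#..#/#..#
pass> [#.#./#.#.] end (terminal -1, H#2); searched #.../#... to 7
for H: play +1, pass -1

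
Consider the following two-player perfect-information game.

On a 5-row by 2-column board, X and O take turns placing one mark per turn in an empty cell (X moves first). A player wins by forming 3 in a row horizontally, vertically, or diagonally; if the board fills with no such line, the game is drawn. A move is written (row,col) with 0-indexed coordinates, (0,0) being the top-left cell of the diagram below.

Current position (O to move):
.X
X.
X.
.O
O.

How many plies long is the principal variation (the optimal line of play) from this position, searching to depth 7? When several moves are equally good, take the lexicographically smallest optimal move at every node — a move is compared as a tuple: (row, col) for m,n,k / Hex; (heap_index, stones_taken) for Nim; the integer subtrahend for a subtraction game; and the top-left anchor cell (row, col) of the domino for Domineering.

[.X/X./X./.O/O.] O move#1: (0,0):-1/OX/X./X./.O/O.*, (1,1):-1/.X/XO/X./.O/O., (2,1):-1/.X/X./XO/.O/O., (3,0):-1/.X/X./X./OO/O., (4,1):-1/.X/X./X./.O/OO
[OX/X./X./.O/O.] X move#2: (1,1):+1/OX/XX/X./.O/O.*, (2,1):+1/OX/X./XX/.O/O., (3,0):+1/OX/X./X./XO/O., (4,1):+0/OX/X./X./.O/OX
[OX/XX/X./.O/O.] O move#3: (2,1):-1/OX/XX/XO/.O/O.*, (3,0):-1/OX/XX/X./OO/O., (4,1):-1/OX/XX/X./.O/OO
[OX/XX/XO/.O/O.] X move#4: (3,0):+1/OX/XX/XO/XO/O.*, (4,1):+0/OX/XX/XO/.O/OX
[OX/XX/XO/XO/O.] end (terminal -1, O#5); searched .X/X./X./.O/O. to 7

PV length from [.X/X./X./.O/O.]: 4 plies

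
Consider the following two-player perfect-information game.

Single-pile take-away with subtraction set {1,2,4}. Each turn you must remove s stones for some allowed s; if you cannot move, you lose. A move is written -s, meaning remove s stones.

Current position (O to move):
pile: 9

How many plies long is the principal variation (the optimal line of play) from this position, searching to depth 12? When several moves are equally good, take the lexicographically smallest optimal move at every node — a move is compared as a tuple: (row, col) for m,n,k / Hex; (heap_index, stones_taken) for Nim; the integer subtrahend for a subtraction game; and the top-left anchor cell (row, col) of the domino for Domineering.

ply 1, O at 9 | -1=-1→8*; -2=-1→7; -4=-1→5
ply 2, X at 8 | -1=-1→7; -2=+1→6*; -4=-1→4
ply 3, O at 6 | -1=-1→5*; -2=-1→4; -4=-1→2
ply 4, X at 5 | -1=-1→4; -2=+1→3*; -4=-1→1
ply 5, O at 3 | -1=-1→2*; -2=-1→1
ply 6, X at 2 | -1=-1→1; -2=+1→0*
ply 7: 0 is terminal -1 (O); from 9 depth 12

PV length from [9]: 6 plies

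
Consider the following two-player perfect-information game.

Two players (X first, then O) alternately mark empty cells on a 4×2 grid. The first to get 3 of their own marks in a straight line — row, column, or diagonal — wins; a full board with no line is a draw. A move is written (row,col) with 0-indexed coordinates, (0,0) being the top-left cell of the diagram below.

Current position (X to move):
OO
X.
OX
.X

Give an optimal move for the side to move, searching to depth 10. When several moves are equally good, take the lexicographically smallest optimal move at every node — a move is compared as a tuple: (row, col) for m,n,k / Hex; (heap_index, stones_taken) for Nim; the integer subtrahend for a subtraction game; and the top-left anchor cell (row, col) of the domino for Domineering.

X's best at [OO/X./OX/.X]: (1,1)

[OO/X./OX/.X] X move#1: (1,1):+1/OO/XX/OX/.X*, (3,0):+0/OO/X./OX/XX
[OO/XX/OX/.X] end (terminal -1, O#2); searched OO/X./OX/.X to 10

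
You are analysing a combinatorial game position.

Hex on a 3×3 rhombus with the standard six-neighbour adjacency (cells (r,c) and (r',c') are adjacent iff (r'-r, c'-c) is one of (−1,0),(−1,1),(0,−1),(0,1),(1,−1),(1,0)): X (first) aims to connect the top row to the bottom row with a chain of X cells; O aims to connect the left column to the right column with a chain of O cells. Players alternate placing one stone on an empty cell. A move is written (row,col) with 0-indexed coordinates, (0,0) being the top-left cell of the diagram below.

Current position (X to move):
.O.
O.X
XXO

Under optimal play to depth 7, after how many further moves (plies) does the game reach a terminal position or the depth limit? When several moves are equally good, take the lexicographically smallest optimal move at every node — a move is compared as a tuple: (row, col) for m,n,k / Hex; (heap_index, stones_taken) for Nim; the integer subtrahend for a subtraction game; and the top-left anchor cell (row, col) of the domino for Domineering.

PV length from [.O./O.X/XXO]: 1 ply

[.O./O.X/XXO] X move#1: (0,0):-1/XO./O.X/XXO, (0,2):+1/.OX/O.X/XXO*, (1,1):-1/.O./OXX/XXO
[.OX/O.X/XXO] end (terminal -1, O#2); searched .O./O.X/XXO to 7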